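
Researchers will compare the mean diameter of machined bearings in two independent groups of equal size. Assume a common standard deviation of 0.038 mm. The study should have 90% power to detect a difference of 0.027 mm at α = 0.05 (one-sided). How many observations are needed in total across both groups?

For two equal groups, n per group = 2·((z_α + z_β)·σ/δ)².
z_α = 1.645; z_β = 1.282 (power 90%).
n = 2 × (2.927 × 0.038 / 0.027)² = 2 × 16.97 = 33.94
Round up: n = 34 per group.
Total across both groups: 2 × 34 = 68.

68 total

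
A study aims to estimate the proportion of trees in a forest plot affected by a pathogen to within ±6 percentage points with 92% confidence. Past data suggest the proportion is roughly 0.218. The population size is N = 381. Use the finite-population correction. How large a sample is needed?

106

For a proportion with margin E = 0.06 at 92% confidence, z = 1.751.
n = p̂(1−p̂)(z/E)² = 0.218 × 0.782 × (1.751/0.06)² = 145.19 — call this n₀.
Finite-population correction with N = 381: n = n₀ / (1 + (n₀−1)/N) = 145.19 / 1.378 = 105.36
Round up: n = 106.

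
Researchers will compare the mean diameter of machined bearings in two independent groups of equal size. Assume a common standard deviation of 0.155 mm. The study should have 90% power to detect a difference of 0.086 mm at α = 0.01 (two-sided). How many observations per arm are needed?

97 per group

For two equal groups, n per group = 2·((z_{α/2} + z_β)·σ/δ)².
z_{α/2} = 2.576; z_β = 1.282 (power 90%).
n = 2 × (3.858 × 0.155 / 0.086)² = 2 × 48.35 = 96.70
Round up: n = 97 per group.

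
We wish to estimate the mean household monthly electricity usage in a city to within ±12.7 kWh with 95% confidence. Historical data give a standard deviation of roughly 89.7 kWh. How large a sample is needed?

192

For a mean, the margin of error is E = z·σ/√n, so n = (zσ/E)².
At 95% confidence, z = 1.960.
n = (1.960 × 89.7 / 12.7)² = 191.64
Round up: n = 192.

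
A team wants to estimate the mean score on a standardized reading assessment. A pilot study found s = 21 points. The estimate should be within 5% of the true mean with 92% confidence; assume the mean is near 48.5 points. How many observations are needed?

For a mean, the margin of error is E = z·σ/√n, so n = (zσ/E)².
At 92% confidence, z = 1.751.
E = 5% of 48.5 = 2.425 points.
n = (1.751 × 21 / 2.425)² = 229.93
Round up: n = 230.

230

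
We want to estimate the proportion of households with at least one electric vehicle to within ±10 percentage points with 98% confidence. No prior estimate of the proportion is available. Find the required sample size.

For a proportion with margin E = 0.1 at 98% confidence, z = 2.326.
With no prior estimate, use p = 0.5, which maximizes p(1−p) at 0.25.
n = 0.25 × (z/E)² = 0.25 × (2.326/0.1)² = 135.26
Round up: n = 136.

n = 136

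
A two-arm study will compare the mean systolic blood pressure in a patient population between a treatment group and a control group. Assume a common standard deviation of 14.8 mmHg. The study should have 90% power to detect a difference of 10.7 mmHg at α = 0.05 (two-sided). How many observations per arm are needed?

For two equal groups, n per group = 2·((z_{α/2} + z_β)·σ/δ)².
z_{α/2} = 1.960; z_β = 1.282 (power 90%).
n = 2 × (3.242 × 14.8 / 10.7)² = 2 × 20.11 = 40.22
Round up: n = 41 per group.

41 per group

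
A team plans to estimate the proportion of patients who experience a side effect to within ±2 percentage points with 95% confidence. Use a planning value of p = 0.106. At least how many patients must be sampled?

911

For a proportion with margin E = 0.02 at 95% confidence, z = 1.960.
n = p̂(1−p̂)(z/E)² = 0.106 × 0.894 × (1.960/0.02)² = 910.11
Round up: n = 911.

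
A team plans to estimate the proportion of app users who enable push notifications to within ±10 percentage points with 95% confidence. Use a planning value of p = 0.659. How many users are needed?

87

For a proportion with margin E = 0.1 at 95% confidence, z = 1.960.
n = p̂(1−p̂)(z/E)² = 0.659 × 0.341 × (1.960/0.1)² = 86.33
Round up: n = 87.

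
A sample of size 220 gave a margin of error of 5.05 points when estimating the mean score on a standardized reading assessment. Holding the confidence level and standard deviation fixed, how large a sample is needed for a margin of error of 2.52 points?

884

Margin of error scales as 1/√n, so n₂ = n₁·(E₁/E₂)².
n₂ = 220 × (5.05/2.52)² = 220 × 4.016 = 883.52
Round up: n₂ = 884.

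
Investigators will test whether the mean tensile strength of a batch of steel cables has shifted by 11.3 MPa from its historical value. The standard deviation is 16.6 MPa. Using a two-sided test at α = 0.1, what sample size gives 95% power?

For a one-sample z-test, n = ((z_{α/2} + z_β)·σ/δ)².
z_{α/2} = 1.645 (two-sided α = 0.1); z_β = 1.645 (power 95% → β = 0.05).
n = (3.290 × 16.6 / 11.3)² = 23.36
Round up: n = 24.

n = 24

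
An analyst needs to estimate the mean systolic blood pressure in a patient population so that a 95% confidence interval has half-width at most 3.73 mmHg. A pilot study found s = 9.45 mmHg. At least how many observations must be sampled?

For a mean, the margin of error is E = z·σ/√n, so n = (zσ/E)².
At 95% confidence, z = 1.960.
n = (1.960 × 9.45 / 3.73)² = 24.66
Round up: n = 25.

25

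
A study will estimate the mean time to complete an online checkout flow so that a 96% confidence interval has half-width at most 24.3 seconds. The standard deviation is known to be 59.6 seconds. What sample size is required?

For a mean, the margin of error is E = z·σ/√n, so n = (zσ/E)².
At 96% confidence, z = 2.054.
n = (2.054 × 59.6 / 24.3)² = 25.38
Round up: n = 26.

26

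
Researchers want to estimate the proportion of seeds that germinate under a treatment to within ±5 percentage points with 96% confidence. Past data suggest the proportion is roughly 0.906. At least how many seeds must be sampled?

144

For a proportion with margin E = 0.05 at 96% confidence, z = 2.054.
n = p̂(1−p̂)(z/E)² = 0.906 × 0.094 × (2.054/0.05)² = 143.72
Round up: n = 144.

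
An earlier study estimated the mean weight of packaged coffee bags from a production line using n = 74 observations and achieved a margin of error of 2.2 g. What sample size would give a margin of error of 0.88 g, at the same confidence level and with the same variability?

463

Margin of error scales as 1/√n, so n₂ = n₁·(E₁/E₂)².
n₂ = 74 × (2.2/0.88)² = 74 × 6.25 = 462.50
Round up: n₂ = 463.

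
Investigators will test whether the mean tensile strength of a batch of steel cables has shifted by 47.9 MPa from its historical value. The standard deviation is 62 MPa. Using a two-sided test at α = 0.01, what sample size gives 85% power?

22

For a one-sample z-test, n = ((z_{α/2} + z_β)·σ/δ)².
z_{α/2} = 2.576 (two-sided α = 0.01); z_β = 1.036 (power 85% → β = 0.15).
n = (3.612 × 62 / 47.9)² = 21.86
Round up: n = 22.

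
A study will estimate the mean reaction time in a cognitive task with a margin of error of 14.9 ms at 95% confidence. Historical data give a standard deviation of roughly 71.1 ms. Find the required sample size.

88

For a mean, the margin of error is E = z·σ/√n, so n = (zσ/E)².
At 95% confidence, z = 1.960.
n = (1.960 × 71.1 / 14.9)² = 87.47
Round up: n = 88.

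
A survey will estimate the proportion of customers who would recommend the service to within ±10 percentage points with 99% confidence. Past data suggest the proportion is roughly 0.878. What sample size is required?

For a proportion with margin E = 0.1 at 99% confidence, z = 2.576.
n = p̂(1−p̂)(z/E)² = 0.878 × 0.122 × (2.576/0.1)² = 71.08
Round up: n = 72.

72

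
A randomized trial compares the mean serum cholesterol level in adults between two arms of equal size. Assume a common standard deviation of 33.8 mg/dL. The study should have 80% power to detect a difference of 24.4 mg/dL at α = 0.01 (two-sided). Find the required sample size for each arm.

45 per group

For two equal groups, n per group = 2·((z_{α/2} + z_β)·σ/δ)².
z_{α/2} = 2.576; z_β = 0.842 (power 80%).
n = 2 × (3.418 × 33.8 / 24.4)² = 2 × 22.42 = 44.84
Round up: n = 45 per group.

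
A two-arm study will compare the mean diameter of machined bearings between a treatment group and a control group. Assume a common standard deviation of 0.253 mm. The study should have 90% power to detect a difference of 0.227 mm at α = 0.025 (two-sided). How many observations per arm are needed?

For two equal groups, n per group = 2·((z_{α/2} + z_β)·σ/δ)².
z_{α/2} = 2.241; z_β = 1.282 (power 90%).
n = 2 × (3.523 × 0.253 / 0.227)² = 2 × 15.42 = 30.84
Round up: n = 31 per group.

31 per group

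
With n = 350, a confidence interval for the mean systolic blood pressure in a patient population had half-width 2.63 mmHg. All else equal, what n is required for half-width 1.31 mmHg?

n = 1411

Margin of error scales as 1/√n, so n₂ = n₁·(E₁/E₂)².
n₂ = 350 × (2.63/1.31)² = 350 × 4.031 = 1410.85
Round up: n₂ = 1411.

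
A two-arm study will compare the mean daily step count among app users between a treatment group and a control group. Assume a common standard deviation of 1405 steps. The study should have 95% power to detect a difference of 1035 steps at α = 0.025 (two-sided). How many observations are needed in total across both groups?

For two equal groups, n per group = 2·((z_{α/2} + z_β)·σ/δ)².
z_{α/2} = 2.241; z_β = 1.645 (power 95%).
n = 2 × (3.886 × 1405 / 1035)² = 2 × 27.83 = 55.66
Round up: n = 56 per group.
Total across both groups: 2 × 56 = 112.

112 total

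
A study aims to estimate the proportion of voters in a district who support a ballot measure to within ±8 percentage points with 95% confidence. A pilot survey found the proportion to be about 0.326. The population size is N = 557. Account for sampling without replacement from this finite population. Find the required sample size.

n = 107

For a proportion with margin E = 0.08 at 95% confidence, z = 1.960.
n = p̂(1−p̂)(z/E)² = 0.326 × 0.674 × (1.960/0.08)² = 131.89 — call this n₀.
Finite-population correction with N = 557: n = n₀ / (1 + (n₀−1)/N) = 131.89 / 1.235 = 106.79
Round up: n = 107.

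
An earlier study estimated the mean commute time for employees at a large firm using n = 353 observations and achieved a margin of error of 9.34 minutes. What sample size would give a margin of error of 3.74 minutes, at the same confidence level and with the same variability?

2202

Margin of error scales as 1/√n, so n₂ = n₁·(E₁/E₂)².
n₂ = 353 × (9.34/3.74)² = 353 × 6.237 = 2201.66
Round up: n₂ = 2202.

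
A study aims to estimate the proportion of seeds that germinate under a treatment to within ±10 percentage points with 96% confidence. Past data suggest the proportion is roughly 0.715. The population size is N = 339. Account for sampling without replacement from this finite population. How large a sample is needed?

69

For a proportion with margin E = 0.1 at 96% confidence, z = 2.054.
n = p̂(1−p̂)(z/E)² = 0.715 × 0.285 × (2.054/0.1)² = 85.97 — call this n₀.
Finite-population correction with N = 339: n = n₀ / (1 + (n₀−1)/N) = 85.97 / 1.251 = 68.72
Round up: n = 69.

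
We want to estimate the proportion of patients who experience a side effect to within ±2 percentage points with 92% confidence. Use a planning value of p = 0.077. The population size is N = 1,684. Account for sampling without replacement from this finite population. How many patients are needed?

For a proportion with margin E = 0.02 at 92% confidence, z = 1.751.
n = p̂(1−p̂)(z/E)² = 0.077 × 0.923 × (1.751/0.02)² = 544.76 — call this n₀.
Finite-population correction with N = 1,684: n = n₀ / (1 + (n₀−1)/N) = 544.76 / 1.323 = 411.76
Round up: n = 412.

412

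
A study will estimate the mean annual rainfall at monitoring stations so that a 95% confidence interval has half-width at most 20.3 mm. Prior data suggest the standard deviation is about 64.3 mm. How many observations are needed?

39

For a mean, the margin of error is E = z·σ/√n, so n = (zσ/E)².
At 95% confidence, z = 1.960.
n = (1.960 × 64.3 / 20.3)² = 38.54
Round up: n = 39.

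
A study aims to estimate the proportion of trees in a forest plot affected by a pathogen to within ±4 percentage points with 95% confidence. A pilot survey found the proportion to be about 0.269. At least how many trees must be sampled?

For a proportion with margin E = 0.04 at 95% confidence, z = 1.960.
n = p̂(1−p̂)(z/E)² = 0.269 × 0.731 × (1.960/0.04)² = 472.13
Round up: n = 473.

n = 473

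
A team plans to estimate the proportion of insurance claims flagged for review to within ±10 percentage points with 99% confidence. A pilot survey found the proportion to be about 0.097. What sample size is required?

59

For a proportion with margin E = 0.1 at 99% confidence, z = 2.576.
n = p̂(1−p̂)(z/E)² = 0.097 × 0.903 × (2.576/0.1)² = 58.12
Round up: n = 59.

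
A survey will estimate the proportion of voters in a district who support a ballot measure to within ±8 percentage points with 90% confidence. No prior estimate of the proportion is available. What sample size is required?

106

For a proportion with margin E = 0.08 at 90% confidence, z = 1.645.
With no prior estimate, use p = 0.5, which maximizes p(1−p) at 0.25.
n = 0.25 × (z/E)² = 0.25 × (1.645/0.08)² = 105.70
Round up: n = 106.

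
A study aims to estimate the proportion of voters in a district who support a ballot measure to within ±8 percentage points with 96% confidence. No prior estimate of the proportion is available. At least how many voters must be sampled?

For a proportion with margin E = 0.08 at 96% confidence, z = 2.054.
With no prior estimate, use p = 0.5, which maximizes p(1−p) at 0.25.
n = 0.25 × (z/E)² = 0.25 × (2.054/0.08)² = 164.80
Round up: n = 165.

165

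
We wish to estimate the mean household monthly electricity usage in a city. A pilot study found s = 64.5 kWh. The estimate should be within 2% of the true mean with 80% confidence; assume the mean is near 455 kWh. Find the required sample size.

For a mean, the margin of error is E = z·σ/√n, so n = (zσ/E)².
At 80% confidence, z = 1.282.
E = 2% of 455 = 9.1 kWh.
n = (1.282 × 64.5 / 9.1)² = 82.57
Round up: n = 83.

83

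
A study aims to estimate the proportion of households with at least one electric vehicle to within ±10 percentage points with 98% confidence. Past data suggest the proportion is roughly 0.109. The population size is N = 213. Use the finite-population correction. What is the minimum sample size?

n = 43

For a proportion with margin E = 0.1 at 98% confidence, z = 2.326.
n = p̂(1−p̂)(z/E)² = 0.109 × 0.891 × (2.326/0.1)² = 52.54 — call this n₀.
Finite-population correction with N = 213: n = n₀ / (1 + (n₀−1)/N) = 52.54 / 1.242 = 42.30
Round up: n = 43.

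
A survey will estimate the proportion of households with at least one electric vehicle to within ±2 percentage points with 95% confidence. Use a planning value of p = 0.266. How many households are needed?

1876

For a proportion with margin E = 0.02 at 95% confidence, z = 1.960.
n = p̂(1−p̂)(z/E)² = 0.266 × 0.734 × (1.960/0.02)² = 1875.12
Round up: n = 1876.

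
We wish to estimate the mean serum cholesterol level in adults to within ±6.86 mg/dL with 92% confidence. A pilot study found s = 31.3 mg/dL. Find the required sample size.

For a mean, the margin of error is E = z·σ/√n, so n = (zσ/E)².
At 92% confidence, z = 1.751.
n = (1.751 × 31.3 / 6.86)² = 63.83
Round up: n = 64.

n = 64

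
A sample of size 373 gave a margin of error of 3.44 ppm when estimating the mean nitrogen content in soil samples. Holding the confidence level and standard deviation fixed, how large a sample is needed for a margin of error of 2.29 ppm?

Margin of error scales as 1/√n, so n₂ = n₁·(E₁/E₂)².
n₂ = 373 × (3.44/2.29)² = 373 × 2.257 = 841.86
Round up: n₂ = 842.

842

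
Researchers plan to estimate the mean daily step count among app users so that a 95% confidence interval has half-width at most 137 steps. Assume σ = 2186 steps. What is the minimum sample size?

For a mean, the margin of error is E = z·σ/√n, so n = (zσ/E)².
At 95% confidence, z = 1.960.
n = (1.960 × 2186 / 137)² = 978.07
Round up: n = 979.

979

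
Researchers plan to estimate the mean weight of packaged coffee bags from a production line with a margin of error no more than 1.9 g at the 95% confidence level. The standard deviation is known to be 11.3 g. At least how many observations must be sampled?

n = 136

For a mean, the margin of error is E = z·σ/√n, so n = (zσ/E)².
At 95% confidence, z = 1.960.
n = (1.960 × 11.3 / 1.9)² = 135.88
Round up: n = 136.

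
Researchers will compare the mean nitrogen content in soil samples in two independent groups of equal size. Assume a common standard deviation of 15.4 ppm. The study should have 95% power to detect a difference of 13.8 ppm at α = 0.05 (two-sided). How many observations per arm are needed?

33 per group

For two equal groups, n per group = 2·((z_{α/2} + z_β)·σ/δ)².
z_{α/2} = 1.960; z_β = 1.645 (power 95%).
n = 2 × (3.605 × 15.4 / 13.8)² = 2 × 16.18 = 32.36
Round up: n = 33 per group.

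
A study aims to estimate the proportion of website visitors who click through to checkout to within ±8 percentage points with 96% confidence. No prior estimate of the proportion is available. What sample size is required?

For a proportion with margin E = 0.08 at 96% confidence, z = 2.054.
With no prior estimate, use p = 0.5, which maximizes p(1−p) at 0.25.
n = 0.25 × (z/E)² = 0.25 × (2.054/0.08)² = 164.80
Round up: n = 165.

n = 165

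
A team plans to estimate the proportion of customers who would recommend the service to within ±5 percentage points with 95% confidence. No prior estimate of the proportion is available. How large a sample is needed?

n = 385

For a proportion with margin E = 0.05 at 95% confidence, z = 1.960.
With no prior estimate, use p = 0.5, which maximizes p(1−p) at 0.25.
n = 0.25 × (z/E)² = 0.25 × (1.960/0.05)² = 384.16
Round up: n = 385.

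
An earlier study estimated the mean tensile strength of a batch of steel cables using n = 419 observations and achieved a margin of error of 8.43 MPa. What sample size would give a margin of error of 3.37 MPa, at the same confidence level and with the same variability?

2622

Margin of error scales as 1/√n, so n₂ = n₁·(E₁/E₂)².
n₂ = 419 × (8.43/3.37)² = 419 × 6.257 = 2621.68
Round up: n₂ = 2622.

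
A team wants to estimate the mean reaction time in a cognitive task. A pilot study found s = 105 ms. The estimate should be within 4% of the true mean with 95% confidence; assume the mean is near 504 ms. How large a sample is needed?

n = 105

For a mean, the margin of error is E = z·σ/√n, so n = (zσ/E)².
At 95% confidence, z = 1.960.
E = 4% of 504 = 20.16 ms.
n = (1.960 × 105 / 20.16)² = 104.21
Round up: n = 105.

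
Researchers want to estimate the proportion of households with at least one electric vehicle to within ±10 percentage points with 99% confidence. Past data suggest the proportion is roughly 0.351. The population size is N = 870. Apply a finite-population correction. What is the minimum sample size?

129

For a proportion with margin E = 0.1 at 99% confidence, z = 2.576.
n = p̂(1−p̂)(z/E)² = 0.351 × 0.649 × (2.576/0.1)² = 151.16 — call this n₀.
Finite-population correction with N = 870: n = n₀ / (1 + (n₀−1)/N) = 151.16 / 1.173 = 128.87
Round up: n = 129.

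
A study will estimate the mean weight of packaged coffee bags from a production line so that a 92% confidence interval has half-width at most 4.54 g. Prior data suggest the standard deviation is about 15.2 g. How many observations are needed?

35

For a mean, the margin of error is E = z·σ/√n, so n = (zσ/E)².
At 92% confidence, z = 1.751.
n = (1.751 × 15.2 / 4.54)² = 34.37
Round up: n = 35.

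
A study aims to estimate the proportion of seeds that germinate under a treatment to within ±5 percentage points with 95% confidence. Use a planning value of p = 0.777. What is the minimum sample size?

267

For a proportion with margin E = 0.05 at 95% confidence, z = 1.960.
n = p̂(1−p̂)(z/E)² = 0.777 × 0.223 × (1.960/0.05)² = 266.26
Round up: n = 267.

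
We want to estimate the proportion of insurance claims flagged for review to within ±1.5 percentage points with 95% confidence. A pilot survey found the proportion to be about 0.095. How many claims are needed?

For a proportion with margin E = 0.015 at 95% confidence, z = 1.960.
n = p̂(1−p̂)(z/E)² = 0.095 × 0.905 × (1.960/0.015)² = 1467.92
Round up: n = 1468.

1468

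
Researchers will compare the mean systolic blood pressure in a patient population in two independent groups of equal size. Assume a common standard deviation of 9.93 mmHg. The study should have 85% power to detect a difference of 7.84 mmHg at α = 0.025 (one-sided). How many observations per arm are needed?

For two equal groups, n per group = 2·((z_α + z_β)·σ/δ)².
z_α = 1.960; z_β = 1.036 (power 85%).
n = 2 × (2.996 × 9.93 / 7.84)² = 2 × 14.40 = 28.80
Round up: n = 29 per group.

29 per group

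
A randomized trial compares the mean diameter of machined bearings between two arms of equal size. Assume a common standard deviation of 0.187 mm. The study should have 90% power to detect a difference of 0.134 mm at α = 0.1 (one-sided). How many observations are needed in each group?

26 per group

For two equal groups, n per group = 2·((z_α + z_β)·σ/δ)².
z_α = 1.282; z_β = 1.282 (power 90%).
n = 2 × (2.564 × 0.187 / 0.134)² = 2 × 12.80 = 25.60
Round up: n = 26 per group.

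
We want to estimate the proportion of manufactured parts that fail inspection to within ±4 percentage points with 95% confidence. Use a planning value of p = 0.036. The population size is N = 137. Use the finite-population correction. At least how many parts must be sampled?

53

For a proportion with margin E = 0.04 at 95% confidence, z = 1.960.
n = p̂(1−p̂)(z/E)² = 0.036 × 0.964 × (1.960/0.04)² = 83.32 — call this n₀.
Finite-population correction with N = 137: n = n₀ / (1 + (n₀−1)/N) = 83.32 / 1.601 = 52.04
Round up: n = 53.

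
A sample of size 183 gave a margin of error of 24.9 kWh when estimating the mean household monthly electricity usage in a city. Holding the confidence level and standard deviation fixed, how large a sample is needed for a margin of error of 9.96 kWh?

Margin of error scales as 1/√n, so n₂ = n₁·(E₁/E₂)².
n₂ = 183 × (24.9/9.96)² = 183 × 6.25 = 1143.75
Round up: n₂ = 1144.

1144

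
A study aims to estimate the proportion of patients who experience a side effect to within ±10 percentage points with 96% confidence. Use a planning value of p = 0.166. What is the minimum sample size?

For a proportion with margin E = 0.1 at 96% confidence, z = 2.054.
n = p̂(1−p̂)(z/E)² = 0.166 × 0.834 × (2.054/0.1)² = 58.41
Round up: n = 59.

n = 59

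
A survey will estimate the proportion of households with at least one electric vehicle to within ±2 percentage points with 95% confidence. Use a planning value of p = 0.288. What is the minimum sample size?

1970

For a proportion with margin E = 0.02 at 95% confidence, z = 1.960.
n = p̂(1−p̂)(z/E)² = 0.288 × 0.712 × (1.960/0.02)² = 1969.36
Round up: n = 1970.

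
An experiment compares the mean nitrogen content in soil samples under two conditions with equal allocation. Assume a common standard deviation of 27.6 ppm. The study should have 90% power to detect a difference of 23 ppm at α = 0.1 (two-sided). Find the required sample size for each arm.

25 per group

For two equal groups, n per group = 2·((z_{α/2} + z_β)·σ/δ)².
z_{α/2} = 1.645; z_β = 1.282 (power 90%).
n = 2 × (2.927 × 27.6 / 23)² = 2 × 12.34 = 24.68
Round up: n = 25 per group.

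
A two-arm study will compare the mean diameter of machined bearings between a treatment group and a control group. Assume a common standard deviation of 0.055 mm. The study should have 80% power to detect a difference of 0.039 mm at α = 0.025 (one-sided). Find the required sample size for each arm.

32 per group

For two equal groups, n per group = 2·((z_α + z_β)·σ/δ)².
z_α = 1.960; z_β = 0.842 (power 80%).
n = 2 × (2.802 × 0.055 / 0.039)² = 2 × 15.61 = 31.22
Round up: n = 32 per group.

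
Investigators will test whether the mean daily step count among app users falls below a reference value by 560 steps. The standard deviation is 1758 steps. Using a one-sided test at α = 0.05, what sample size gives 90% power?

For a one-sample z-test, n = ((z_α + z_β)·σ/δ)².
z_α = 1.645 (one-sided α = 0.05); z_β = 1.282 (power 90% → β = 0.1).
n = (2.927 × 1758 / 560)² = 84.43
Round up: n = 85.

n = 85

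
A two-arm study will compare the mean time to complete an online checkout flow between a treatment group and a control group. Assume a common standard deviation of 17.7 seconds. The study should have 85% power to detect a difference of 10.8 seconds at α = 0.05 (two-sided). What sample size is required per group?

For two equal groups, n per group = 2·((z_{α/2} + z_β)·σ/δ)².
z_{α/2} = 1.960; z_β = 1.036 (power 85%).
n = 2 × (2.996 × 17.7 / 10.8)² = 2 × 24.11 = 48.22
Round up: n = 49 per group.

49 per group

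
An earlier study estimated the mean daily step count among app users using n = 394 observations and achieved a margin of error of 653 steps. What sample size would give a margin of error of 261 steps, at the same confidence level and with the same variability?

Margin of error scales as 1/√n, so n₂ = n₁·(E₁/E₂)².
n₂ = 394 × (653/261)² = 394 × 6.26 = 2466.44
Round up: n₂ = 2467.

n = 2467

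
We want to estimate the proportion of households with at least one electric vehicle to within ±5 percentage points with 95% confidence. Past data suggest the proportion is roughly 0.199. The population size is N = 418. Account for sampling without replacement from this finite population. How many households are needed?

155

For a proportion with margin E = 0.05 at 95% confidence, z = 1.960.
n = p̂(1−p̂)(z/E)² = 0.199 × 0.801 × (1.960/0.05)² = 244.94 — call this n₀.
Finite-population correction with N = 418: n = n₀ / (1 + (n₀−1)/N) = 244.94 / 1.584 = 154.63
Round up: n = 155.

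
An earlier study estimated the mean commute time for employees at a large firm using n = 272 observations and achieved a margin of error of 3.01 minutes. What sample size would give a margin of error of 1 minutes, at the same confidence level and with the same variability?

2465

Margin of error scales as 1/√n, so n₂ = n₁·(E₁/E₂)².
n₂ = 272 × (3.01/1)² = 272 × 9.06 = 2464.32
Round up: n₂ = 2465.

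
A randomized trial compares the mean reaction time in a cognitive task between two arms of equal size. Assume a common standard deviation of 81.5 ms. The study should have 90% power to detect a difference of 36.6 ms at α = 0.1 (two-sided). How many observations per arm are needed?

For two equal groups, n per group = 2·((z_{α/2} + z_β)·σ/δ)².
z_{α/2} = 1.645; z_β = 1.282 (power 90%).
n = 2 × (2.927 × 81.5 / 36.6)² = 2 × 42.48 = 84.96
Round up: n = 85 per group.

85 per group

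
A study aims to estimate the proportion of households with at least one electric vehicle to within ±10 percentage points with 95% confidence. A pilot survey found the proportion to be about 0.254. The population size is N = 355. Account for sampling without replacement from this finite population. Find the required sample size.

n = 61

For a proportion with margin E = 0.1 at 95% confidence, z = 1.960.
n = p̂(1−p̂)(z/E)² = 0.254 × 0.746 × (1.960/0.1)² = 72.79 — call this n₀.
Finite-population correction with N = 355: n = n₀ / (1 + (n₀−1)/N) = 72.79 / 1.202 = 60.56
Round up: n = 61.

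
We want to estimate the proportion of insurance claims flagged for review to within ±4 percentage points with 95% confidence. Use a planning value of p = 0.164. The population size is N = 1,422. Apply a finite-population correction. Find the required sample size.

For a proportion with margin E = 0.04 at 95% confidence, z = 1.960.
n = p̂(1−p̂)(z/E)² = 0.164 × 0.836 × (1.960/0.04)² = 329.19 — call this n₀.
Finite-population correction with N = 1,422: n = n₀ / (1 + (n₀−1)/N) = 329.19 / 1.231 = 267.42
Round up: n = 268.

n = 268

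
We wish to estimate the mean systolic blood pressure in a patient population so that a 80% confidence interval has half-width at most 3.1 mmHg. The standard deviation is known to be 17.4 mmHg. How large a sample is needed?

52

For a mean, the margin of error is E = z·σ/√n, so n = (zσ/E)².
At 80% confidence, z = 1.282.
n = (1.282 × 17.4 / 3.1)² = 51.78
Round up: n = 52.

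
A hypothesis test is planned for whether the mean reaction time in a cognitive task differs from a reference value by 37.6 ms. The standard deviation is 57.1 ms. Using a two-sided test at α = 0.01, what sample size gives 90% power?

35

For a one-sample z-test, n = ((z_{α/2} + z_β)·σ/δ)².
z_{α/2} = 2.576 (two-sided α = 0.01); z_β = 1.282 (power 90% → β = 0.1).
n = (3.858 × 57.1 / 37.6)² = 34.33
Round up: n = 35.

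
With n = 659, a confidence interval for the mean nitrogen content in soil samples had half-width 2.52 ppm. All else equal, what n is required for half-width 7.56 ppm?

74

Margin of error scales as 1/√n, so n₂ = n₁·(E₁/E₂)².
n₂ = 659 × (2.52/7.56)² = 659 × 0.1111 = 73.21
Round up: n₂ = 74.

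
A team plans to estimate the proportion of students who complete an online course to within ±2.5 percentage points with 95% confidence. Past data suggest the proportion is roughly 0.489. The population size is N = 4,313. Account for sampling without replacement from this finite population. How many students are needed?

1133

For a proportion with margin E = 0.025 at 95% confidence, z = 1.960.
n = p̂(1−p̂)(z/E)² = 0.489 × 0.511 × (1.960/0.025)² = 1535.90 — call this n₀.
Finite-population correction with N = 4,313: n = n₀ / (1 + (n₀−1)/N) = 1535.90 / 1.356 = 1132.67
Round up: n = 1133.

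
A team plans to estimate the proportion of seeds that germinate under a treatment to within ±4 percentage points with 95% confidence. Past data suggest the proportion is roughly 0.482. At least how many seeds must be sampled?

600

For a proportion with margin E = 0.04 at 95% confidence, z = 1.960.
n = p̂(1−p̂)(z/E)² = 0.482 × 0.518 × (1.960/0.04)² = 599.47
Round up: n = 600.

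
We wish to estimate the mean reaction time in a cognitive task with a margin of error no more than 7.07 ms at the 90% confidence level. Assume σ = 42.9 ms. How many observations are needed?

For a mean, the margin of error is E = z·σ/√n, so n = (zσ/E)².
At 90% confidence, z = 1.645.
n = (1.645 × 42.9 / 7.07)² = 99.63
Round up: n = 100.

100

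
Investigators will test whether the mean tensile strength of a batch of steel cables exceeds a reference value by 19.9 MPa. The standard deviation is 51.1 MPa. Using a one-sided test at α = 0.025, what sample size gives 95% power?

For a one-sample z-test, n = ((z_α + z_β)·σ/δ)².
z_α = 1.960 (one-sided α = 0.025); z_β = 1.645 (power 95% → β = 0.05).
n = (3.605 × 51.1 / 19.9)² = 85.69
Round up: n = 86.

86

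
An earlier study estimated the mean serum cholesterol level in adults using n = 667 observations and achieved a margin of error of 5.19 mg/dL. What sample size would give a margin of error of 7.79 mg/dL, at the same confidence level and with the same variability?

297

Margin of error scales as 1/√n, so n₂ = n₁·(E₁/E₂)².
n₂ = 667 × (5.19/7.79)² = 667 × 0.4439 = 296.08
Round up: n₂ = 297.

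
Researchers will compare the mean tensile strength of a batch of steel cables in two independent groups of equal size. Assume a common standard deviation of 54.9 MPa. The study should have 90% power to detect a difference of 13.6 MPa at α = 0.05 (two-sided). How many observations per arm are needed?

For two equal groups, n per group = 2·((z_{α/2} + z_β)·σ/δ)².
z_{α/2} = 1.960; z_β = 1.282 (power 90%).
n = 2 × (3.242 × 54.9 / 13.6)² = 2 × 171.27 = 342.54
Round up: n = 343 per group.

343 per group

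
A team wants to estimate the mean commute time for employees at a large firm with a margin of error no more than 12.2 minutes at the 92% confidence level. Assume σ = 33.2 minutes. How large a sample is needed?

For a mean, the margin of error is E = z·σ/√n, so n = (zσ/E)².
At 92% confidence, z = 1.751.
n = (1.751 × 33.2 / 12.2)² = 22.71
Round up: n = 23.

23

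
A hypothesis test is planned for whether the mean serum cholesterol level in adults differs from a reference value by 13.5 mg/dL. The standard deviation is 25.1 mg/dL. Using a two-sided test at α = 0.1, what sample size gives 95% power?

For a one-sample z-test, n = ((z_{α/2} + z_β)·σ/δ)².
z_{α/2} = 1.645 (two-sided α = 0.1); z_β = 1.645 (power 95% → β = 0.05).
n = (3.290 × 25.1 / 13.5)² = 37.42
Round up: n = 38.

38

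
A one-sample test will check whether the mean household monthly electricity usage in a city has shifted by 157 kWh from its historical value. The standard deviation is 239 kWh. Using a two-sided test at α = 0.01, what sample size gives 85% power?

31

For a one-sample z-test, n = ((z_{α/2} + z_β)·σ/δ)².
z_{α/2} = 2.576 (two-sided α = 0.01); z_β = 1.036 (power 85% → β = 0.15).
n = (3.612 × 239 / 157)² = 30.23
Round up: n = 31.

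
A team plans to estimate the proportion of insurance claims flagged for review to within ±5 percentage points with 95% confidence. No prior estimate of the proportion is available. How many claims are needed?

n = 385

For a proportion with margin E = 0.05 at 95% confidence, z = 1.960.
With no prior estimate, use p = 0.5, which maximizes p(1−p) at 0.25.
n = 0.25 × (z/E)² = 0.25 × (1.960/0.05)² = 384.16
Round up: n = 385.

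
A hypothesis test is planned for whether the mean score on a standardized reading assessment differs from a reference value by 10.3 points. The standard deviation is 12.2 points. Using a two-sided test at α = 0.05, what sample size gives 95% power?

For a one-sample z-test, n = ((z_{α/2} + z_β)·σ/δ)².
z_{α/2} = 1.960 (two-sided α = 0.05); z_β = 1.645 (power 95% → β = 0.05).
n = (3.605 × 12.2 / 10.3)² = 18.23
Round up: n = 19.

19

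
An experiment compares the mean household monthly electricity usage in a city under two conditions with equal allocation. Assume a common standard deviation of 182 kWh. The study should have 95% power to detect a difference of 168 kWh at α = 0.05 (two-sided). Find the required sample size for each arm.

31 per group

For two equal groups, n per group = 2·((z_{α/2} + z_β)·σ/δ)².
z_{α/2} = 1.960; z_β = 1.645 (power 95%).
n = 2 × (3.605 × 182 / 168)² = 2 × 15.25 = 30.50
Round up: n = 31 per group.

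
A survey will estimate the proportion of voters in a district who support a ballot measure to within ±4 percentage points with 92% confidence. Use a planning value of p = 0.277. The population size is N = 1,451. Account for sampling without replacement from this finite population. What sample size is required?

304

For a proportion with margin E = 0.04 at 92% confidence, z = 1.751.
n = p̂(1−p̂)(z/E)² = 0.277 × 0.723 × (1.751/0.04)² = 383.77 — call this n₀.
Finite-population correction with N = 1,451: n = n₀ / (1 + (n₀−1)/N) = 383.77 / 1.264 = 303.62
Round up: n = 304.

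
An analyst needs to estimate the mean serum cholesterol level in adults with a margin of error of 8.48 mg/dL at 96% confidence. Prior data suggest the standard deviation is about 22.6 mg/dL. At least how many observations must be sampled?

30

For a mean, the margin of error is E = z·σ/√n, so n = (zσ/E)².
At 96% confidence, z = 2.054.
n = (2.054 × 22.6 / 8.48)² = 29.97
Round up: n = 30.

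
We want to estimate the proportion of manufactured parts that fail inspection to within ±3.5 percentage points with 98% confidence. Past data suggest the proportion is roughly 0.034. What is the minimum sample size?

For a proportion with margin E = 0.035 at 98% confidence, z = 2.326.
n = p̂(1−p̂)(z/E)² = 0.034 × 0.966 × (2.326/0.035)² = 145.06
Round up: n = 146.

146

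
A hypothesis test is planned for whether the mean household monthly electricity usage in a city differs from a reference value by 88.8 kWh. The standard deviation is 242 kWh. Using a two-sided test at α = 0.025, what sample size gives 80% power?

For a one-sample z-test, n = ((z_{α/2} + z_β)·σ/δ)².
z_{α/2} = 2.241 (two-sided α = 0.025); z_β = 0.842 (power 80% → β = 0.2).
n = (3.083 × 242 / 88.8)² = 70.59
Round up: n = 71.

n = 71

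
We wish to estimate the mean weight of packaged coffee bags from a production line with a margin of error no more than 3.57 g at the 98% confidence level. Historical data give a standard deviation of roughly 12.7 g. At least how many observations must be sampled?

For a mean, the margin of error is E = z·σ/√n, so n = (zσ/E)².
At 98% confidence, z = 2.326.
n = (2.326 × 12.7 / 3.57)² = 68.47
Round up: n = 69.

69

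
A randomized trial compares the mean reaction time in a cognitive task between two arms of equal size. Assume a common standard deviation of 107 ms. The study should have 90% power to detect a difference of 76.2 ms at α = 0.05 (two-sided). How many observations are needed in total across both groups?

84 total

For two equal groups, n per group = 2·((z_{α/2} + z_β)·σ/δ)².
z_{α/2} = 1.960; z_β = 1.282 (power 90%).
n = 2 × (3.242 × 107 / 76.2)² = 2 × 20.72 = 41.44
Round up: n = 42 per group.
Total across both groups: 2 × 42 = 84.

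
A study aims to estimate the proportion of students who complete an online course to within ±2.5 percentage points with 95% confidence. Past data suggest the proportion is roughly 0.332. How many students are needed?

For a proportion with margin E = 0.025 at 95% confidence, z = 1.960.
n = p̂(1−p̂)(z/E)² = 0.332 × 0.668 × (1.960/0.025)² = 1363.16
Round up: n = 1364.

1364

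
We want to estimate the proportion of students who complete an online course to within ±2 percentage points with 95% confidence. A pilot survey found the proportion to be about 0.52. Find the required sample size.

For a proportion with margin E = 0.02 at 95% confidence, z = 1.960.
n = p̂(1−p̂)(z/E)² = 0.52 × 0.48 × (1.960/0.02)² = 2397.16
Round up: n = 2398.

2398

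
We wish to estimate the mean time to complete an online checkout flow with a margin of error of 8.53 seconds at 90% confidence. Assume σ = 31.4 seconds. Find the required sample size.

For a mean, the margin of error is E = z·σ/√n, so n = (zσ/E)².
At 90% confidence, z = 1.645.
n = (1.645 × 31.4 / 8.53)² = 36.67
Round up: n = 37.

37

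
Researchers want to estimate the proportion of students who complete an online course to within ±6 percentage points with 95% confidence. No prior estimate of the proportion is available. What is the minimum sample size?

For a proportion with margin E = 0.06 at 95% confidence, z = 1.960.
With no prior estimate, use p = 0.5, which maximizes p(1−p) at 0.25.
n = 0.25 × (z/E)² = 0.25 × (1.960/0.06)² = 266.78
Round up: n = 267.

267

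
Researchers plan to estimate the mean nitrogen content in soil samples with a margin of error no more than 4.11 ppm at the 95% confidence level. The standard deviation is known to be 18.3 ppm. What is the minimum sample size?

For a mean, the margin of error is E = z·σ/√n, so n = (zσ/E)².
At 95% confidence, z = 1.960.
n = (1.960 × 18.3 / 4.11)² = 76.16
Round up: n = 77.

n = 77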